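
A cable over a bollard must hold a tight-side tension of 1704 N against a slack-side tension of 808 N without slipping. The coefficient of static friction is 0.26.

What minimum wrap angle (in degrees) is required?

β_min ≈ 164°

T₂/T₁ = e^{μβ} → β = ln(T₂/T₁)/μ.
β = ln(1704/808)/0.26 = 0.7462/0.26 = 2.87 rad.
In degrees: β = 2.87 × 180/π = 164°.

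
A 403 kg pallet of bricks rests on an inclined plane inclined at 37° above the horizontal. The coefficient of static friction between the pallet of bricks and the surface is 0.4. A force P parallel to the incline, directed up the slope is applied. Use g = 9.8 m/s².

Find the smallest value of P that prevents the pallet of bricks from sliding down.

The pallet of bricks tends to slide down (tan θ > μ_s), so at the point of impending slip friction acts up-slope at its limit: f = μ_s N.
P is parallel to the surface, so N = m g cos θ = 3150 N.
Along the incline: P + μ_s N = m g sin θ, so P = 2380 − 0.4×3150 = 1120 N.

P_min ≈ 1120 N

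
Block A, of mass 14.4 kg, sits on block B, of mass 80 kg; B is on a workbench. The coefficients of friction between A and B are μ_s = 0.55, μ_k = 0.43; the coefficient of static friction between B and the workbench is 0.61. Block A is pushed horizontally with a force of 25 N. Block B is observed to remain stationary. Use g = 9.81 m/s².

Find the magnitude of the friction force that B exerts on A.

f ≈ 25 N

Normal force at the A–B interface: N₁ = m_A g = 141.3 N.
So the A–B interface can sustain at most μ_s N₁ = 77.7 N of static friction.
Since P = 25 N ≤ 77.7 N, A does not slip on B; friction on A equals P = 25 N.
B experiences an equal 25 N forward from A (third law). B is in equilibrium, so the floor supplies f₂ = 25 N of static friction (limit μ_s(m_A+m_B)g = 564.9 N, not exceeded).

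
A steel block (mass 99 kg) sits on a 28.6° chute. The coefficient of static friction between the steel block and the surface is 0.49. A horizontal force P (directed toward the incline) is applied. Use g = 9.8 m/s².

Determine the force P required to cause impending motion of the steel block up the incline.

At impending motion up the slope, friction acts down-slope at its limit: f = μ_s N.
Perpendicular to the incline: N = m g cos θ + P sin θ.
Along the incline: P cos θ = m g sin θ + μ_s N = m g sin θ + μ_s (m g cos θ + P sin θ).
Solving, P (cos θ − μ_s sin θ) = m g (sin θ + μ_s cos θ), so P = 99×9.8×(sin 28.6° + 0.49 cos 28.6°)/(cos 28.6° − 0.49 sin 28.6°) = 970×0.9089/0.6434 = 1370 N.

P ≈ 1370 N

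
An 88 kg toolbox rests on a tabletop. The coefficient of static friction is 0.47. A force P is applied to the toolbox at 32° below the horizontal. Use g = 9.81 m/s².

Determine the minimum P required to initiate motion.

N = m g + P sin α (the push presses the toolbox into the tabletop).
At impending slip, P cos α = μ_s N = μ_s (m g + P sin α).
Solving: P (cos α − μ_s sin α) = μ_s m g → P = 0.47×863/(cos 32° − 0.47 sin 32°) = 406/0.599 = 677 N.

P ≈ 677 N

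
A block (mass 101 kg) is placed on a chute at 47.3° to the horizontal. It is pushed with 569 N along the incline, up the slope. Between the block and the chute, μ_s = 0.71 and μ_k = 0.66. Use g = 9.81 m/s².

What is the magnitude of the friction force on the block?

The normal reaction is N = m g cos θ = 671.9 N.
The friction needed for equilibrium is m g sin θ − P = 728.2 − 569 = 159.2 N, measured positive up-slope.
The static-friction ceiling is μ_s N = 0.71 × 671.9 = 477.1 N.
Since |159.2| ≤ 477.1 N, the block remains in static equilibrium and friction takes exactly the required value.

f ≈ 159 N (up the incline)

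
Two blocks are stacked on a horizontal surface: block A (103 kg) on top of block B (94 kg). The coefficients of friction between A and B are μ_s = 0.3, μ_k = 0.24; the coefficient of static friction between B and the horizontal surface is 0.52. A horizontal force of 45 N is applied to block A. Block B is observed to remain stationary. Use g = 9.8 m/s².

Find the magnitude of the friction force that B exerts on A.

The normal force B exerts on A is simply A's weight, N₁ = 1009 N.
Maximum static friction on A from B: μ_s N₁ = 0.3×1009 = 302.8 N.
P = 45 N is within that limit, so A and B move together (both at rest); the A–B friction is simply f₁ = P = 45 N.
By Newton's third law B feels 45 N forward from A. With B stationary, the floor's static friction on B balances it: f₂ = 45 N (well within μ_s(m_A+m_B)g = 1004 N).

f ≈ 45 N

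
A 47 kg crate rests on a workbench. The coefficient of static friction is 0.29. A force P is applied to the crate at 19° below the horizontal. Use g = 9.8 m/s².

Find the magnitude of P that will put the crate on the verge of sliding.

N = m g + P sin α (the push presses the crate into the workbench).
At impending slip, P cos α = μ_s N = μ_s (m g + P sin α).
Solving: P (cos α − μ_s sin α) = μ_s m g → P = 0.29×461/(cos 19° − 0.29 sin 19°) = 134/0.8511 = 157 N.

P ≈ 157 N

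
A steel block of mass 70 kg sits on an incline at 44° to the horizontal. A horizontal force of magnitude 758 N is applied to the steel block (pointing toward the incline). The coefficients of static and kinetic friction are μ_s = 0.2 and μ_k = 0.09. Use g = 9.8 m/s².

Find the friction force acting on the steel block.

f ≈ 68.7 N (down the incline)

The horizontal push has a component P sin θ into the surface, so N = m g cos θ + P sin θ = 493.5 + 526.6 = 1020 N.
Along the incline, the net driving force (taking up-slope positive) is P cos θ − m g sin θ = 545.3 − 476.5 = 68.72 N, so equilibrium requires friction f = -68.72 N (down-slope).
Maximum static friction: μ_s N = 0.2 × 1020 = 204 N.
|f_req| = 68.72 ≤ 204 N → the steel block is in equilibrium; friction equals the required value.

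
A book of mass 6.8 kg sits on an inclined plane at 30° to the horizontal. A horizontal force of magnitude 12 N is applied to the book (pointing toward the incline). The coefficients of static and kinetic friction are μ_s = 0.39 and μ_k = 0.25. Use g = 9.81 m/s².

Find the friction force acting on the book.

The horizontal push has a component P sin θ into the surface, so N = m g cos θ + P sin θ = 57.77 + 6 = 63.77 N.
Along the incline, the net driving force (taking up-slope positive) is P cos θ − m g sin θ = 10.39 − 33.35 = -22.96 N, so equilibrium requires friction f = 22.96 N (up-slope).
Maximum static friction: μ_s N = 0.39 × 63.77 = 24.87 N.
Since 22.96 N is within the 24.87 N limit, the book stays put and friction is exactly 23 N.

f ≈ 23 N (up the incline)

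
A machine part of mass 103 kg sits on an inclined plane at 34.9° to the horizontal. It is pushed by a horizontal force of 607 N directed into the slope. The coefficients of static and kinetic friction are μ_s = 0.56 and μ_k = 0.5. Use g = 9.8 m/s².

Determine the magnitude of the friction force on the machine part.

The horizontal push has a component P sin θ into the surface, so N = m g cos θ + P sin θ = 827.9 + 347.3 = 1175 N.
Along the incline, the net driving force (taking up-slope positive) is P cos θ − m g sin θ = 497.8 − 577.5 = -79.69 N, so equilibrium requires friction f = 79.69 N (up-slope).
The limit of static friction is μ_s N = 658.1 N.
Since 79.69 N is within the 658.1 N limit, the machine part stays put and friction is exactly 79.7 N.

f ≈ 79.7 N (up the incline)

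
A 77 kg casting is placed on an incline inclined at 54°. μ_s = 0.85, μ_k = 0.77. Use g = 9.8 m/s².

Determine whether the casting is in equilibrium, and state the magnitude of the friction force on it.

f ≈ 342 N

N = m g cos θ = 444 N.
Down-slope weight component: m g sin θ = 610 N.
μ_s N = 377 N.
610 > 377 N, so it slides; kinetic friction f = μ_k N = 0.77×444 = 342 N.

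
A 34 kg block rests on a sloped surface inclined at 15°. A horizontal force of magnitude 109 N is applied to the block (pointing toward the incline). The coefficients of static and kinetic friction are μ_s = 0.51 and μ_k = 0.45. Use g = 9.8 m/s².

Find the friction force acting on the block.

Normal direction: N = m g cos θ + P sin θ = 350.1 N.
Parallel to the incline: P cos θ − m g sin θ = 105.3 − 86.24 = 19.05 N; the friction needed to balance this is 19.05 N acting down the slope.
Maximum static friction: μ_s N = 0.51 × 350.1 = 178.5 N.
|f_req| = 19.05 ≤ 178.5 N → the block is in equilibrium; friction equals the required value.

f ≈ 19 N (down the incline)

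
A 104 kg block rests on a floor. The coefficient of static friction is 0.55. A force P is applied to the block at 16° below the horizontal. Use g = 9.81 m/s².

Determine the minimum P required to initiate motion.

N = m g + P sin α (the push presses the block into the floor).
At impending slip, P cos α = μ_s N = μ_s (m g + P sin α).
Solving: P (cos α − μ_s sin α) = μ_s m g → P = 0.55×1020/(cos 16° − 0.55 sin 16°) = 561/0.8097 = 693 N.

P ≈ 693 N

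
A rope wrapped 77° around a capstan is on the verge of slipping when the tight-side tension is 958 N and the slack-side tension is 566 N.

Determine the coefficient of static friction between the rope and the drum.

T₂/T₁ = e^{μβ} → μ = ln(T₂/T₁)/β.
β = 77° = 1.344 rad.
μ = ln(958/566)/1.344 = ln(1.693)/1.344 = 0.392.

μ ≈ 0.392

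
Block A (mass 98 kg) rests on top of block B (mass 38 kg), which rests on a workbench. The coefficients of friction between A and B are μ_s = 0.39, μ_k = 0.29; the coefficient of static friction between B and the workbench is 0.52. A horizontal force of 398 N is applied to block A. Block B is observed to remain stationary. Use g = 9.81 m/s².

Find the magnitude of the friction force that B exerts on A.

The normal force B exerts on A is simply A's weight, N₁ = 961.4 N.
Maximum static friction on A from B: μ_s N₁ = 0.39×961.4 = 374.9 N.
P = 398 N exceeds that limit, so A slips over B and the interface friction becomes kinetic: f₁ = μ_k N₁ = 0.29×961.4 = 279 N.
By Newton's third law B feels 279 N forward from A. With B stationary, the floor's static friction on B balances it: f₂ = 279 N (well within μ_s(m_A+m_B)g = 693.8 N).

f ≈ 279 N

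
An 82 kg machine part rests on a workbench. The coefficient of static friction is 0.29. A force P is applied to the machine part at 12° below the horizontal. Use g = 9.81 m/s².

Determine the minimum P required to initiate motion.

N = m g + P sin α (the push presses the machine part into the workbench).
At impending slip, P cos α = μ_s N = μ_s (m g + P sin α).
Solving: P (cos α − μ_s sin α) = μ_s m g → P = 0.29×804/(cos 12° − 0.29 sin 12°) = 233/0.9179 = 254 N.

P ≈ 254 N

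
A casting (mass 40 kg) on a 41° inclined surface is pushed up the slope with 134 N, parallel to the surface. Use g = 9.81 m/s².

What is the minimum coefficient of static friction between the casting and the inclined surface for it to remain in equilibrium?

N = m g cos θ = 296.1 N.
Friction must make up the shortfall along the incline: f = m g sin θ − P = 257.4 − 134 = 123.4 N.
At the threshold f = μ_s N, so μ_s,min = 123.4/296.1 = 0.417.

μ_s,min ≈ 0.417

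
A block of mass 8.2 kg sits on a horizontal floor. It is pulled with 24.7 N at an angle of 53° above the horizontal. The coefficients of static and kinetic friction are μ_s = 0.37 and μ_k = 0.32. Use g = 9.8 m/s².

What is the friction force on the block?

f ≈ 14.9 N

The vertical component of P reduces the normal force: N = m g − P sin α = 80.36 − 19.73 = 60.63 N.
The horizontal driving force is P cos α = 14.86 N, so equilibrium needs friction f = 14.86 N.
μ_s N = 0.37 × 60.63 = 22.43 N.
14.86 ≤ 22.43 N → static; friction equals the required 14.9 N.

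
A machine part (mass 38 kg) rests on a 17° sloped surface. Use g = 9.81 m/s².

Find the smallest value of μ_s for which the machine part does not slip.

μ_s,min ≈ 0.306

At the slip threshold m g sin θ = μ_s m g cos θ, so μ_s,min = tan θ.
μ_s,min = tan 17° = 0.306.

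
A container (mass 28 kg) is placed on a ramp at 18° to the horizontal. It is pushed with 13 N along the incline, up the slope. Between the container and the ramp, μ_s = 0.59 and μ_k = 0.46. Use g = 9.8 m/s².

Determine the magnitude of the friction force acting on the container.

The normal reaction is N = m g cos θ = 261 N.
For equilibrium along the incline the friction force must supply f = m g sin θ − P = 84.79 − 13 = 71.79 N (positive meaning up-slope).
Maximum static friction available: μ_s N = 0.59 × 261 = 154 N.
Since |71.79| ≤ 154 N, no slip — friction simply equals what equilibrium demands.

f ≈ 71.8 N (up the incline)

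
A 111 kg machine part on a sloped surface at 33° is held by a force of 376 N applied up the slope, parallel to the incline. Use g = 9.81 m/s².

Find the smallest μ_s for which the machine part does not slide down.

N = m g cos θ = 913.2 N.
Friction must make up the shortfall along the incline: f = m g sin θ − P = 593.1 − 376 = 217.1 N.
At the threshold f = μ_s N, so μ_s,min = 217.1/913.2 = 0.238.

μ_s,min ≈ 0.238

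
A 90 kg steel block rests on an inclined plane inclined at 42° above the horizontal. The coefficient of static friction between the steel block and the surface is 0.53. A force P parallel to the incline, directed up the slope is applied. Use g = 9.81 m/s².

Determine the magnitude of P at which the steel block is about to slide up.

P ≈ 939 N

At impending motion up the slope, friction acts down-slope at its limit: f = μ_s N.
P is parallel to the surface, so N = m g cos θ = 656 N.
Along the incline: P = m g sin θ + μ_s N = 591 + 0.53×656 = 939 N.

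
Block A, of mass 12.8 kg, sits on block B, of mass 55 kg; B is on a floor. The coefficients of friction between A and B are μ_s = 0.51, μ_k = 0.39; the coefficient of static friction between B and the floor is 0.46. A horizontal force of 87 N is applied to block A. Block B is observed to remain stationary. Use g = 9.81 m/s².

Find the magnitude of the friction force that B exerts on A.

f ≈ 49 N

Normal force at the A–B interface: N₁ = m_A g = 125.6 N.
Maximum static friction on A from B: μ_s N₁ = 0.51×125.6 = 64.04 N.
P = 87 N exceeds that limit, so A slips over B and the interface friction becomes kinetic: f₁ = μ_k N₁ = 0.39×125.6 = 49 N.
By Newton's third law B feels 49 N forward from A. With B stationary, the floor's static friction on B balances it: f₂ = 49 N (well within μ_s(m_A+m_B)g = 306 N).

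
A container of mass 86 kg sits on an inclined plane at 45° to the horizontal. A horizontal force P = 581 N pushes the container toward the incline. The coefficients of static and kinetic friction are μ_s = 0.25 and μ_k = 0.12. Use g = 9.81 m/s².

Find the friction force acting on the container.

Normal direction: N = m g cos θ + P sin θ = 1007 N.
Parallel to the incline: P cos θ − m g sin θ = 410.8 − 596.6 = -185.7 N; the friction needed to balance this is 185.7 N acting up the slope.
The limit of static friction is μ_s N = 251.8 N.
|f_req| = 185.7 ≤ 251.8 N → the container is in equilibrium; friction equals the required value.

f ≈ 186 N (up the incline)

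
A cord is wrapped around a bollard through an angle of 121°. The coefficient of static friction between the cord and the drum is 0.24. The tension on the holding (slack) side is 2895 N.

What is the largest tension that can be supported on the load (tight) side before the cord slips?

At impending slip the capstan equation gives T₂/T₁ = e^{μβ} with β in radians.
β = 121° × π/180 = 2.112 rad.
e^{μβ} = e^{0.24×2.112} = 1.66.
T₂ = T₁ · e^{μβ} = 2895 × 1.66 = 4810 N.

T_max ≈ 4810 N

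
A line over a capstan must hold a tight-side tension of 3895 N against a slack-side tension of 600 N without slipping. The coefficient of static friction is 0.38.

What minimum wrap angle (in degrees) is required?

β_min ≈ 282°

T₂/T₁ = e^{μβ} → β = ln(T₂/T₁)/μ.
β = ln(3895/600)/0.38 = 1.871/0.38 = 4.922 rad.
In degrees: β = 4.922 × 180/π = 282°.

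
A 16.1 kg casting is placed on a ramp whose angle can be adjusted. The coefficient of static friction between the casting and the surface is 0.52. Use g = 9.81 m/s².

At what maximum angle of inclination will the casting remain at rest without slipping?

θ_max ≈ 27.5°

At the slip threshold, m g sin θ = μ_s · m g cos θ, so tan θ = μ_s.
θ_max = arctan(0.52) = 27.5°.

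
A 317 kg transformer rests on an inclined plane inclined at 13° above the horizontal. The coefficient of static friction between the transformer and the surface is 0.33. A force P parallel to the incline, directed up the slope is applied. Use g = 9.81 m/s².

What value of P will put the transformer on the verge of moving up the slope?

At impending motion up the slope, friction acts down-slope at its limit: f = μ_s N.
P is parallel to the surface, so N = m g cos θ = 3030 N.
Along the incline: P = m g sin θ + μ_s N = 700 + 0.33×3030 = 1700 N.

P ≈ 1700 N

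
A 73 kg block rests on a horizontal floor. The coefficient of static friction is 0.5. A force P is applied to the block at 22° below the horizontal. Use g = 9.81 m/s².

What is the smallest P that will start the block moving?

P ≈ 484 N

N = m g + P sin α (the push presses the block into the horizontal floor).
At impending slip, P cos α = μ_s N = μ_s (m g + P sin α).
Solving: P (cos α − μ_s sin α) = μ_s m g → P = 0.5×716/(cos 22° − 0.5 sin 22°) = 358/0.7399 = 484 N.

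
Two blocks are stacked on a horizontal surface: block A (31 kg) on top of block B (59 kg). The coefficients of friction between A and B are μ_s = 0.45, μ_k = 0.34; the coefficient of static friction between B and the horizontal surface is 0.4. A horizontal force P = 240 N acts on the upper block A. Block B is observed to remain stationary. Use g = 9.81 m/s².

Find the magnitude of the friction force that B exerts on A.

f ≈ 103 N

The normal force B exerts on A is simply A's weight, N₁ = 304.1 N.
Maximum static friction on A from B: μ_s N₁ = 0.45×304.1 = 136.8 N.
P = 240 N exceeds that limit, so A slips over B and the interface friction becomes kinetic: f₁ = μ_k N₁ = 0.34×304.1 = 103 N.
By Newton's third law B feels 103 N forward from A. With B stationary, the floor's static friction on B balances it: f₂ = 103 N (well within μ_s(m_A+m_B)g = 353.2 N).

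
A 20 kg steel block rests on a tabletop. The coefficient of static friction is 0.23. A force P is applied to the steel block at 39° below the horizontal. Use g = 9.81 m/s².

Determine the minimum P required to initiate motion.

N = m g + P sin α (the push presses the steel block into the tabletop).
At impending slip, P cos α = μ_s N = μ_s (m g + P sin α).
Solving: P (cos α − μ_s sin α) = μ_s m g → P = 0.23×196/(cos 39° − 0.23 sin 39°) = 45.1/0.6324 = 71.4 N.

P ≈ 71.4 N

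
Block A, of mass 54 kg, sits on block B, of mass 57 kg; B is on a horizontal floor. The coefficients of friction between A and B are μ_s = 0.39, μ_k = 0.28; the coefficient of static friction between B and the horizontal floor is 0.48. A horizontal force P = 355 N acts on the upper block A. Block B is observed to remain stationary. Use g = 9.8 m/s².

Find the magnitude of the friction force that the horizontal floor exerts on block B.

Between the blocks, N₁ = m_A g = 529.2 N.
So the A–B interface can sustain at most μ_s N₁ = 206.4 N of static friction.
Since P = 355 N > 206.4 N, A slides on B; the A–B friction is kinetic: f₁ = μ_k N₁ = 0.28×529.2 = 148 N.
By Newton's third law B feels 148 N forward from A. With B stationary, the floor's static friction on B balances it: f₂ = 148 N (well within μ_s(m_A+m_B)g = 522.1 N).

f ≈ 148 N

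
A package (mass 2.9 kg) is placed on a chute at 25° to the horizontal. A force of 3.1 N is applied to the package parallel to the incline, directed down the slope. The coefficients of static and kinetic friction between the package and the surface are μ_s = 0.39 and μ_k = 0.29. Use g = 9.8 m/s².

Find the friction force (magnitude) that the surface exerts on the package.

Perpendicular to the surface, N = m g cos θ = 2.9·9.8·cos 25° = 25.76 N.
The friction needed for equilibrium is m g sin θ + P = 12.01 + 3.1 = 15.11 N, measured positive up-slope.
Maximum static friction available: μ_s N = 0.39 × 25.76 = 10.05 N.
Since |15.11| > 10.05 N, static friction cannot hold it; the package slides down the incline and kinetic friction applies: f = μ_k N = 0.29 × 25.76 = 7.47 N.

f ≈ 7.47 N (up the incline)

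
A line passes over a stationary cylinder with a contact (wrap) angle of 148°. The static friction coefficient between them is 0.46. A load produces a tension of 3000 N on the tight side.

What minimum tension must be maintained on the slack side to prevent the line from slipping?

T_min ≈ 914 N

Capstan equation at impending slip: T_tight/T_slack = e^{μβ}.
β = 148° = 2.583 rad; e^{μβ} = e^{0.46×2.583} = 3.281.
T_slack = T_tight / e^{μβ} = 3000 / 3.281 = 914 N.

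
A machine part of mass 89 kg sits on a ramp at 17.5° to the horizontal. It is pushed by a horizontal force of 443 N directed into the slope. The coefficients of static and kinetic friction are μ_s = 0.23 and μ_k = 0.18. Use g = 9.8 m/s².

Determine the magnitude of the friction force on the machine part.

f ≈ 160 N (down the incline)

The horizontal push has a component P sin θ into the surface, so N = m g cos θ + P sin θ = 831.8 + 133.2 = 965 N.
Parallel to the incline: P cos θ − m g sin θ = 422.5 − 262.3 = 160.2 N; the friction needed to balance this is 160.2 N acting down the slope.
Maximum static friction: μ_s N = 0.23 × 965 = 222 N.
Since 160.2 N is within the 222 N limit, the machine part stays put and friction is exactly 160 N.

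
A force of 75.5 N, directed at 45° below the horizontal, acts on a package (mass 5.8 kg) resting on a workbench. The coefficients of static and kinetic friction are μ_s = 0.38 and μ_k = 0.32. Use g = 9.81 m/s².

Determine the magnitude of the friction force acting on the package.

f ≈ 35.3 N

Vertical equilibrium gives N = m g + P sin α = 110.3 N.
Horizontally, friction must balance P cos α = 53.39 N.
The static-friction limit is μ_s N = 41.91 N.
53.39 > 41.91 N → the package slides; f = μ_k N = 0.32×110.3 = 35.3 N.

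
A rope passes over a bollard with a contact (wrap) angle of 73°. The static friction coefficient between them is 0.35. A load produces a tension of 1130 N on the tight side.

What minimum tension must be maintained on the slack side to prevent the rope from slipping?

T_min ≈ 723 N

Capstan equation at impending slip: T_tight/T_slack = e^{μβ}.
β = 73° = 1.274 rad; e^{μβ} = e^{0.35×1.274} = 1.562.
T_slack = T_tight / e^{μβ} = 1130 / 1.562 = 723 N.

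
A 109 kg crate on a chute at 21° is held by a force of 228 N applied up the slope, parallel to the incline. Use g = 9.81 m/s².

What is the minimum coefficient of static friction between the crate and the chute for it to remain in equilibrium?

μ_s,min ≈ 0.155

N = m g cos θ = 998.3 N.
Friction must make up the shortfall along the incline: f = m g sin θ − P = 383.2 − 228 = 155.2 N.
At the threshold f = μ_s N, so μ_s,min = 155.2/998.3 = 0.155.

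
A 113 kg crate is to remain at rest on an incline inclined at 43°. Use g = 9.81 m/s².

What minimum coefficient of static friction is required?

μ_s,min ≈ 0.933

At the slip threshold m g sin θ = μ_s m g cos θ, so μ_s,min = tan θ.
μ_s,min = tan 43° = 0.933.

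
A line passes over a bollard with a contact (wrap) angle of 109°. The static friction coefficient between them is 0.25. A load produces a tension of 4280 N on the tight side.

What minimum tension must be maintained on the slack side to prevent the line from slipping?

T_min ≈ 2660 N

Capstan equation at impending slip: T_tight/T_slack = e^{μβ}.
β = 109° = 1.902 rad; e^{μβ} = e^{0.25×1.902} = 1.609.
T_slack = T_tight / e^{μβ} = 4280 / 1.609 = 2660 N.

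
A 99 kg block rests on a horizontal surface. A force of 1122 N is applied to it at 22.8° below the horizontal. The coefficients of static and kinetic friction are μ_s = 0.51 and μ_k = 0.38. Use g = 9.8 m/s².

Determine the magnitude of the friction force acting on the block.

N = m g + P sin α = 970.2 + 1122×sin 22.8° = 1405 N.
The horizontal driving force is P cos α = 1034 N, so equilibrium needs friction f = 1034 N.
μ_s N = 0.51 × 1405 = 716.5 N.
1034 > 716.5 N → the block slides; f = μ_k N = 0.38×1405 = 534 N.

f ≈ 534 N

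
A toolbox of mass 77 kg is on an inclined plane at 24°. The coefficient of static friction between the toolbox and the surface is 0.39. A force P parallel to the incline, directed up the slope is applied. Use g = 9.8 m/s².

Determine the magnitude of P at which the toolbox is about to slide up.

At impending motion up the slope, friction acts down-slope at its limit: f = μ_s N.
P is parallel to the surface, so N = m g cos θ = 689 N.
Along the incline: P = m g sin θ + μ_s N = 307 + 0.39×689 = 576 N.

P ≈ 576 N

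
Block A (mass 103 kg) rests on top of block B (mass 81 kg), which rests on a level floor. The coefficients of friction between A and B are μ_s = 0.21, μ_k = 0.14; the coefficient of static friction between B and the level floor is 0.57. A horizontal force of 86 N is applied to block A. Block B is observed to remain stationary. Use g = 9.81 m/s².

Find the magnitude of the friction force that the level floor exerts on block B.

f ≈ 86 N

The normal force B exerts on A is simply A's weight, N₁ = 1010 N.
So the A–B interface can sustain at most μ_s N₁ = 212.2 N of static friction.
P = 86 N is within that limit, so A and B move together (both at rest); the A–B friction is simply f₁ = P = 86 N.
B experiences an equal 86 N forward from A (third law). B is in equilibrium, so the floor supplies f₂ = 86 N of static friction (limit μ_s(m_A+m_B)g = 1029 N, not exceeded).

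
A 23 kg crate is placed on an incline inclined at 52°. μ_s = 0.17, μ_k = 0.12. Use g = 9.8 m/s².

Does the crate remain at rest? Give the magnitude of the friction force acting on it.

N = m g cos θ = 139 N.
Down-slope weight component: m g sin θ = 178 N.
μ_s N = 23.6 N.
178 > 23.6 N, so it slides; kinetic friction f = μ_k N = 0.12×139 = 16.7 N.

f ≈ 16.7 N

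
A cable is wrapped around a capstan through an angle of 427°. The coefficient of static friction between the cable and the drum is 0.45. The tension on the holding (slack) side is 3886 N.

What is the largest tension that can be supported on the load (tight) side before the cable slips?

At impending slip the capstan equation gives T₂/T₁ = e^{μβ} with β in radians.
β = 427° × π/180 = 7.453 rad.
e^{μβ} = e^{0.45×7.453} = 28.61.
T₂ = T₁ · e^{μβ} = 3886 × 28.61 = 111000 N.

T_max ≈ 111000 N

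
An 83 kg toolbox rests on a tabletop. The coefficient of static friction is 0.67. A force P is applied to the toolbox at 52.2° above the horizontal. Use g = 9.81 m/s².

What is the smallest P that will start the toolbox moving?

P ≈ 478 N

N = m g − P sin α (the pull lifts the toolbox).
At impending slip, P cos α = μ_s N = μ_s (m g − P sin α).
Solving: P (cos α + μ_s sin α) = μ_s m g → P = 0.67×814/(cos 52.2° + 0.67 sin 52.2°) = 546/1.142 = 478 N.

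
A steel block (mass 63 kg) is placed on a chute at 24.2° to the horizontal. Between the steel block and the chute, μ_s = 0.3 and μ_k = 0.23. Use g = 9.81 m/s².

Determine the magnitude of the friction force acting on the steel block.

Perpendicular to the surface, N = m g cos θ = 63·9.81·cos 24.2° = 563.7 N.
Along the slope the weight component is m g sin θ = 253.3 N; friction must supply exactly this, acting up-slope.
Static friction can supply at most μ_s N = 169.1 N.
Since |253.3| > 169.1 N, static friction cannot hold it; the steel block slides down the incline and kinetic friction applies: f = μ_k N = 0.23 × 563.7 = 130 N.

f ≈ 130 N (up the incline)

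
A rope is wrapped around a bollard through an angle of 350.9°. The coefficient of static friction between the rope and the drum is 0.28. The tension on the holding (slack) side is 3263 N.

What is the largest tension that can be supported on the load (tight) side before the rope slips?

T_max ≈ 18100 N

At impending slip the capstan equation gives T₂/T₁ = e^{μβ} with β in radians.
β = 350.9° × π/180 = 6.124 rad.
e^{μβ} = e^{0.28×6.124} = 5.556.
T₂ = T₁ · e^{μβ} = 3263 × 5.556 = 18100 N.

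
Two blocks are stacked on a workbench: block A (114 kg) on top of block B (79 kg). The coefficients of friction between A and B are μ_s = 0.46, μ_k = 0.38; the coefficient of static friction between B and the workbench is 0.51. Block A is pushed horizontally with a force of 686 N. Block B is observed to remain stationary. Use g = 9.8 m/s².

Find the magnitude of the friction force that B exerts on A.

Normal force at the A–B interface: N₁ = m_A g = 1117 N.
Maximum static friction on A from B: μ_s N₁ = 0.46×1117 = 513.9 N.
Since P = 686 N > 513.9 N, A slides on B; the A–B friction is kinetic: f₁ = μ_k N₁ = 0.38×1117 = 425 N.
By Newton's third law B feels 425 N forward from A. With B stationary, the floor's static friction on B balances it: f₂ = 425 N (well within μ_s(m_A+m_B)g = 964.6 N).

f ≈ 425 N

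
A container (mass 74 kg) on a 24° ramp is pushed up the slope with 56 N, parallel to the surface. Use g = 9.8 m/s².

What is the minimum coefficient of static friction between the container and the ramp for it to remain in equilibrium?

N = m g cos θ = 662.5 N.
Friction must make up the shortfall along the incline: f = m g sin θ − P = 295 − 56 = 239 N.
At the threshold f = μ_s N, so μ_s,min = 239/662.5 = 0.361.

μ_s,min ≈ 0.361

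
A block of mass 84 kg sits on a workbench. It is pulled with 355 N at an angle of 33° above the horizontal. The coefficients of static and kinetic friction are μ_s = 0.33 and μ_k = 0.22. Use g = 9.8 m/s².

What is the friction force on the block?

Vertical equilibrium gives N = m g − P sin α = 629.9 N.
For equilibrium, f = P cos α = 355×cos 33° = 297.7 N.
The static-friction limit is μ_s N = 207.9 N.
297.7 > 207.9 N → the block slides; f = μ_k N = 0.22×629.9 = 139 N.

f ≈ 139 N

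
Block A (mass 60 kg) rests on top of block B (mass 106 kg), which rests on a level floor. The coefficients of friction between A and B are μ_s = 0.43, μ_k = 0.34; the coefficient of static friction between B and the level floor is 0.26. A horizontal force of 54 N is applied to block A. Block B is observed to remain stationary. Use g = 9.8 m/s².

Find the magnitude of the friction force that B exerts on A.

The normal force B exerts on A is simply A's weight, N₁ = 588 N.
Maximum static friction on A from B: μ_s N₁ = 0.43×588 = 252.8 N.
P = 54 N is within that limit, so A and B move together (both at rest); the A–B friction is simply f₁ = P = 54 N.
B experiences an equal 54 N forward from A (third law). B is in equilibrium, so the floor supplies f₂ = 54 N of static friction (limit μ_s(m_A+m_B)g = 423 N, not exceeded).

f ≈ 54 N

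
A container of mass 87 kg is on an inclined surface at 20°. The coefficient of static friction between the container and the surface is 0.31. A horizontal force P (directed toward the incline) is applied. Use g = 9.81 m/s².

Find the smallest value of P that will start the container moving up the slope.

P ≈ 648 N

At impending motion up the slope, friction acts down-slope at its limit: f = μ_s N.
Perpendicular to the incline: N = m g cos θ + P sin θ.
Along the incline: P cos θ = m g sin θ + μ_s N = m g sin θ + μ_s (m g cos θ + P sin θ).
Solving, P (cos θ − μ_s sin θ) = m g (sin θ + μ_s cos θ), so P = 87×9.81×(sin 20° + 0.31 cos 20°)/(cos 20° − 0.31 sin 20°) = 853×0.6333/0.8337 = 648 N.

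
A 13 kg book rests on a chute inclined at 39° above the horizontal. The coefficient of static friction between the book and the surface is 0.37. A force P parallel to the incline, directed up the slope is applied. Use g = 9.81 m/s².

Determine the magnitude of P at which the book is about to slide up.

At impending motion up the slope, friction acts down-slope at its limit: f = μ_s N.
P is parallel to the surface, so N = m g cos θ = 99.1 N.
Along the incline: P = m g sin θ + μ_s N = 80.3 + 0.37×99.1 = 117 N.

P ≈ 117 N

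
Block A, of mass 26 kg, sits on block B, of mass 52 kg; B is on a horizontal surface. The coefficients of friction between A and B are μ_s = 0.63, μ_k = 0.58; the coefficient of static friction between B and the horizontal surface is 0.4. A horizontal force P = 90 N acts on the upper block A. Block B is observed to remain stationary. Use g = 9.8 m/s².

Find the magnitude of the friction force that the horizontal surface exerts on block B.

The normal force B exerts on A is simply A's weight, N₁ = 254.8 N.
Maximum static friction on A from B: μ_s N₁ = 0.63×254.8 = 160.5 N.
Since P = 90 N ≤ 160.5 N, A does not slip on B; friction on A equals P = 90 N.
B experiences an equal 90 N forward from A (third law). B is in equilibrium, so the floor supplies f₂ = 90 N of static friction (limit μ_s(m_A+m_B)g = 305.8 N, not exceeded).

f ≈ 90 N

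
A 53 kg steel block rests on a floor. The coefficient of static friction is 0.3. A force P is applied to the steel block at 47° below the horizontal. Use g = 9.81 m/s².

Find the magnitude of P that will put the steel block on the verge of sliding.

P ≈ 337 N

N = m g + P sin α (the push presses the steel block into the floor).
At impending slip, P cos α = μ_s N = μ_s (m g + P sin α).
Solving: P (cos α − μ_s sin α) = μ_s m g → P = 0.3×520/(cos 47° − 0.3 sin 47°) = 156/0.4626 = 337 N.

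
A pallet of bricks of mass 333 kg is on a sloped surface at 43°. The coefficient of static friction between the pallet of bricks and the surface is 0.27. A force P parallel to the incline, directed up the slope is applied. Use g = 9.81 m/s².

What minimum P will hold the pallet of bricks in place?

The pallet of bricks tends to slide down (tan θ > μ_s), so at the point of impending slip friction acts up-slope at its limit: f = μ_s N.
P is parallel to the surface, so N = m g cos θ = 2390 N.
Along the incline: P + μ_s N = m g sin θ, so P = 2230 − 0.27×2390 = 1580 N.

P_min ≈ 1580 N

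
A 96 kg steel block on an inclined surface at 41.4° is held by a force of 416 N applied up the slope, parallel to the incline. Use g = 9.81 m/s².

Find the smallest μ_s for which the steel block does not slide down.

μ_s,min ≈ 0.293

N = m g cos θ = 706.4 N.
Friction must make up the shortfall along the incline: f = m g sin θ − P = 622.8 − 416 = 206.8 N.
At the threshold f = μ_s N, so μ_s,min = 206.8/706.4 = 0.293.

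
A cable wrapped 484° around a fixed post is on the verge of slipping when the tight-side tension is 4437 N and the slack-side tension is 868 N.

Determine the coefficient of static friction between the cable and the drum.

μ ≈ 0.193

T₂/T₁ = e^{μβ} → μ = ln(T₂/T₁)/β.
β = 484° = 8.447 rad.
μ = ln(4437/868)/8.447 = ln(5.112)/8.447 = 0.193.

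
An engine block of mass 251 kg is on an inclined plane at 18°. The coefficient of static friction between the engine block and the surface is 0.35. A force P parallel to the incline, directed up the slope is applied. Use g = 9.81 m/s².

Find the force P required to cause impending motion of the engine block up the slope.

At impending motion up the slope, friction acts down-slope at its limit: f = μ_s N.
P is parallel to the surface, so N = m g cos θ = 2340 N.
Along the incline: P = m g sin θ + μ_s N = 761 + 0.35×2340 = 1580 N.

P ≈ 1580 N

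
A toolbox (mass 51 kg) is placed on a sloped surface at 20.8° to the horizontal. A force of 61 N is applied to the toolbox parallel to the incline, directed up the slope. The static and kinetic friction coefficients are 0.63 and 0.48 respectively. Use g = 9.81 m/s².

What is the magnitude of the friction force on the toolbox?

The normal reaction is N = m g cos θ = 467.7 N.
Parallel to the incline, ΣF = 0 gives f = m g sin θ − P = 177.7 − 61 = 116.7 N (up-slope positive).
Maximum static friction available: μ_s N = 0.63 × 467.7 = 294.7 N.
Since |116.7| ≤ 294.7 N, no slip — friction simply equals what equilibrium demands.

f ≈ 117 N (up the incline)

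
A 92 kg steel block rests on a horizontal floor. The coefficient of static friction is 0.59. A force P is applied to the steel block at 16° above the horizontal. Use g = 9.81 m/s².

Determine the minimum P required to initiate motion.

N = m g − P sin α (the pull lifts the steel block).
At impending slip, P cos α = μ_s N = μ_s (m g − P sin α).
Solving: P (cos α + μ_s sin α) = μ_s m g → P = 0.59×903/(cos 16° + 0.59 sin 16°) = 532/1.124 = 474 N.

P ≈ 474 N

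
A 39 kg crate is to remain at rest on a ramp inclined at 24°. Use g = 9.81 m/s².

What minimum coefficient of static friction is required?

μ_s,min ≈ 0.445

At the slip threshold m g sin θ = μ_s m g cos θ, so μ_s,min = tan θ.
μ_s,min = tan 24° = 0.445.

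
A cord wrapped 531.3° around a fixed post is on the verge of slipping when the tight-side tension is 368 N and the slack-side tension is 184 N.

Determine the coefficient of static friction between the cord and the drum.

T₂/T₁ = e^{μβ} → μ = ln(T₂/T₁)/β.
β = 531.3° = 9.273 rad.
μ = ln(368/184)/9.273 = ln(2)/9.273 = 0.0747.

μ ≈ 0.0747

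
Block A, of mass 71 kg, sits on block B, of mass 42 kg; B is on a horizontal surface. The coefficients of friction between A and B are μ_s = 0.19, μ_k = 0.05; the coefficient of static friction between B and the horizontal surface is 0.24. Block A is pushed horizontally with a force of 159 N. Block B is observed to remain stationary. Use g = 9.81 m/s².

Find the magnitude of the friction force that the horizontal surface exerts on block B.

f ≈ 34.8 N

The normal force B exerts on A is simply A's weight, N₁ = 696.5 N.
So the A–B interface can sustain at most μ_s N₁ = 132.3 N of static friction.
Since P = 159 N > 132.3 N, A slides on B; the A–B friction is kinetic: f₁ = μ_k N₁ = 0.05×696.5 = 34.8 N.
By Newton's third law B feels 34.8 N forward from A. With B stationary, the floor's static friction on B balances it: f₂ = 34.8 N (well within μ_s(m_A+m_B)g = 266 N).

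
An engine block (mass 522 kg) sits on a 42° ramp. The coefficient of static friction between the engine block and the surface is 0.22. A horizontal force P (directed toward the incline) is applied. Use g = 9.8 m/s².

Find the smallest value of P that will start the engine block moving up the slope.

At impending motion up the slope, friction acts down-slope at its limit: f = μ_s N.
Perpendicular to the incline: N = m g cos θ + P sin θ.
Along the incline: P cos θ = m g sin θ + μ_s N = m g sin θ + μ_s (m g cos θ + P sin θ).
Solving, P (cos θ − μ_s sin θ) = m g (sin θ + μ_s cos θ), so P = 522×9.8×(sin 42° + 0.22 cos 42°)/(cos 42° − 0.22 sin 42°) = 5120×0.8326/0.5959 = 7150 N.

P ≈ 7150 N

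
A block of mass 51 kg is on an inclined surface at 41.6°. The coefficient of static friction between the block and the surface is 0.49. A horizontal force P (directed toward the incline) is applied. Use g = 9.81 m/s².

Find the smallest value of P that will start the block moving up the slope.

P ≈ 1220 N

At impending motion up the slope, friction acts down-slope at its limit: f = μ_s N.
Perpendicular to the incline: N = m g cos θ + P sin θ.
Along the incline: P cos θ = m g sin θ + μ_s N = m g sin θ + μ_s (m g cos θ + P sin θ).
Solving, P (cos θ − μ_s sin θ) = m g (sin θ + μ_s cos θ), so P = 51×9.81×(sin 41.6° + 0.49 cos 41.6°)/(cos 41.6° − 0.49 sin 41.6°) = 500×1.03/0.4225 = 1220 N.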